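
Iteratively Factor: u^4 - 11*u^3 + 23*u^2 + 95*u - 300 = (u - 5)*(u^3 - 6*u^2 - 7*u + 60) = (u - 5)*(u + 3)*(u^2 - 9*u + 20) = (u - 5)*(u - 4)*(u + 3)*(u - 5)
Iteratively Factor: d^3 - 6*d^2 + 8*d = (d - 2)*(d^2 - 4*d) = d*(d - 2)*(d - 4)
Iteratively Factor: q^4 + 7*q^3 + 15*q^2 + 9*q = (q + 1)*(q^3 + 6*q^2 + 9*q) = (q + 1)*(q + 3)*(q^2 + 3*q) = q*(q + 1)*(q + 3)*(q + 3)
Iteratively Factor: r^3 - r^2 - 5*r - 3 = (r + 1)*(r^2 - 2*r - 3) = (r + 1)^2*(r - 3)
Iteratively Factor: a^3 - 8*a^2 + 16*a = (a)*(a^2 - 8*a + 16) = a*(a - 4)*(a - 4)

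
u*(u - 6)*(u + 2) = u^3 - 4*u^2 - 12*u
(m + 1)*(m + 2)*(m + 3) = m^3 + 6*m^2 + 11*m + 6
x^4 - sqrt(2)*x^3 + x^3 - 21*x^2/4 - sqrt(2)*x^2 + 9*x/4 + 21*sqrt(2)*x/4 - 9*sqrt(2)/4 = (x - 3/2)*(x - 1/2)*(x + 3)*(x - sqrt(2))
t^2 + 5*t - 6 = (t - 1)*(t + 6)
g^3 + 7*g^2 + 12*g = g*(g + 3)*(g + 4)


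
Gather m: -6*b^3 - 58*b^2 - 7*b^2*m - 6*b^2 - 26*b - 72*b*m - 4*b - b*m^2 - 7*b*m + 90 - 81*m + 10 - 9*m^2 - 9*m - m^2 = -6*b^3 - 64*b^2 - 30*b + m^2*(-b - 10) + m*(-7*b^2 - 79*b - 90) + 100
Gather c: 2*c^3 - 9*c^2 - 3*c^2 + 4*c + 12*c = 2*c^3 - 12*c^2 + 16*c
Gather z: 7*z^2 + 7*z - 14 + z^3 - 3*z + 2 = z^3 + 7*z^2 + 4*z - 12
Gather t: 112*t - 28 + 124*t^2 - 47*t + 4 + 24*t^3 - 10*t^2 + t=24*t^3 + 114*t^2 + 66*t - 24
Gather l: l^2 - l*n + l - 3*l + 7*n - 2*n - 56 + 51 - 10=l^2 + l*(-n - 2) + 5*n - 15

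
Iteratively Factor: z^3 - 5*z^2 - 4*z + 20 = (z - 5)*(z^2 - 4) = (z - 5)*(z + 2)*(z - 2)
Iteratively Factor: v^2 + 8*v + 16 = (v + 4)*(v + 4)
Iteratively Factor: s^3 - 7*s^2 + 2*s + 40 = (s - 4)*(s^2 - 3*s - 10) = (s - 4)*(s + 2)*(s - 5)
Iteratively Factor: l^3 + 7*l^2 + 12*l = (l + 3)*(l^2 + 4*l) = l*(l + 3)*(l + 4)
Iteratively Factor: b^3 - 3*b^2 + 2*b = (b - 1)*(b^2 - 2*b) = b*(b - 1)*(b - 2)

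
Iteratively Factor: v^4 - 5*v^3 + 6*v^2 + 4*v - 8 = (v - 2)*(v^3 - 3*v^2 + 4) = (v - 2)^2*(v^2 - v - 2) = (v - 2)^2*(v + 1)*(v - 2)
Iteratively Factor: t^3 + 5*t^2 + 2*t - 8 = (t + 2)*(t^2 + 3*t - 4) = (t - 1)*(t + 2)*(t + 4)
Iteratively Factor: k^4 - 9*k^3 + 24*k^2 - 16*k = (k - 4)*(k^3 - 5*k^2 + 4*k) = (k - 4)*(k - 1)*(k^2 - 4*k) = k*(k - 4)*(k - 1)*(k - 4)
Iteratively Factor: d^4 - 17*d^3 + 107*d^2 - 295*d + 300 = (d - 4)*(d^3 - 13*d^2 + 55*d - 75) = (d - 5)*(d - 4)*(d^2 - 8*d + 15) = (d - 5)^2*(d - 4)*(d - 3)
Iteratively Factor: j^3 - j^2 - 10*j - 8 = (j - 4)*(j^2 + 3*j + 2) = (j - 4)*(j + 1)*(j + 2)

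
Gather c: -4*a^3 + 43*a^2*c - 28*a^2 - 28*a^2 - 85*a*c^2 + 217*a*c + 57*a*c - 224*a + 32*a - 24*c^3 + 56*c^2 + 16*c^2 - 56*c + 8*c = -4*a^3 - 56*a^2 - 192*a - 24*c^3 + c^2*(72 - 85*a) + c*(43*a^2 + 274*a - 48)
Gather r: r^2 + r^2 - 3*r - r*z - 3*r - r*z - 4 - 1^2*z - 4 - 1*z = 2*r^2 + r*(-2*z - 6) - 2*z - 8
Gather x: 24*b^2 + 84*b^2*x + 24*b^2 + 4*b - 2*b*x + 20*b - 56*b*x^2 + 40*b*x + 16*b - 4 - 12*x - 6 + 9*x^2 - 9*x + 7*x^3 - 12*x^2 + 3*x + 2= 48*b^2 + 40*b + 7*x^3 + x^2*(-56*b - 3) + x*(84*b^2 + 38*b - 18) - 8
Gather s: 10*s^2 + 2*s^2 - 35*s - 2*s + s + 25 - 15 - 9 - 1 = 12*s^2 - 36*s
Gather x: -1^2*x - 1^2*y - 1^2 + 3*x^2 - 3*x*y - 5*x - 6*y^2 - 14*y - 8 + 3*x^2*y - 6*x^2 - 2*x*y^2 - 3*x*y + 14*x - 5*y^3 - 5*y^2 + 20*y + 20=x^2*(3*y - 3) + x*(-2*y^2 - 6*y + 8) - 5*y^3 - 11*y^2 + 5*y + 11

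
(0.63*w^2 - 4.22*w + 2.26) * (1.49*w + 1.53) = 0.9387*w^3 - 5.3239*w^2 - 3.0892*w + 3.4578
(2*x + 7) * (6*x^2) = 12*x^3 + 42*x^2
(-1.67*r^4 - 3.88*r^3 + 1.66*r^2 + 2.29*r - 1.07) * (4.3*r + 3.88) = -7.181*r^5 - 23.1636*r^4 - 7.9164*r^3 + 16.2878*r^2 + 4.2842*r - 4.1516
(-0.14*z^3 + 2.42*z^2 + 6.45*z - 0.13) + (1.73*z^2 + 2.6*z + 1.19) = -0.14*z^3 + 4.15*z^2 + 9.05*z + 1.06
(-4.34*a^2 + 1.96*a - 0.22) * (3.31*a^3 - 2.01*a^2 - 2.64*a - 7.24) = -14.3654*a^5 + 15.211*a^4 + 6.7898*a^3 + 26.6894*a^2 - 13.6096*a + 1.5928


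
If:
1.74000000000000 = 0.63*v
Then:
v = 2.76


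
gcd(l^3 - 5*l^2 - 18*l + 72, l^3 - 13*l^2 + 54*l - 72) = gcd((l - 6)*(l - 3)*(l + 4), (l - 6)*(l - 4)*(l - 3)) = l^2 - 9*l + 18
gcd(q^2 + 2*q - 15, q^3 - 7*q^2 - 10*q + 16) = 1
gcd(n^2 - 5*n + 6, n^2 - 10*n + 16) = n - 2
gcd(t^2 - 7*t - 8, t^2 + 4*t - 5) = 1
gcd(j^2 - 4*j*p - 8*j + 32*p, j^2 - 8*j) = j - 8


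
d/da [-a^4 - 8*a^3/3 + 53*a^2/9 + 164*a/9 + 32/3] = -4*a^3 - 8*a^2 + 106*a/9 + 164/9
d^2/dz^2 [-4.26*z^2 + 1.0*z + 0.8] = -8.52000000000000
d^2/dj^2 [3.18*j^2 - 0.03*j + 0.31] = 6.36000000000000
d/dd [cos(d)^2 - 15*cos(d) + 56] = (15 - 2*cos(d))*sin(d)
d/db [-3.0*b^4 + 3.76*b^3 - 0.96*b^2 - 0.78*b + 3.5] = -12.0*b^3 + 11.28*b^2 - 1.92*b - 0.78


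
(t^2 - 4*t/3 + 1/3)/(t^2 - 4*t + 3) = (t - 1/3)/(t - 3)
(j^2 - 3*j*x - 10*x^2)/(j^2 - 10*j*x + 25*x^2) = (-j - 2*x)/(-j + 5*x)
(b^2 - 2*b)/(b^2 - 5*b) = (b - 2)/(b - 5)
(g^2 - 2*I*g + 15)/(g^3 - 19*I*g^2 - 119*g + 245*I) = (g + 3*I)/(g^2 - 14*I*g - 49)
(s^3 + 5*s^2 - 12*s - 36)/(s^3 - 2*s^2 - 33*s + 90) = (s + 2)/(s - 5)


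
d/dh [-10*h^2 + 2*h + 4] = 2 - 20*h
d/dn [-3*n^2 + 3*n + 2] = 3 - 6*n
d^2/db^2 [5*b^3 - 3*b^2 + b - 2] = 30*b - 6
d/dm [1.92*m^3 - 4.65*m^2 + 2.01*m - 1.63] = 5.76*m^2 - 9.3*m + 2.01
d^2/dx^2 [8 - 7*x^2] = -14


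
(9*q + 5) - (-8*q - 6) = 17*q + 11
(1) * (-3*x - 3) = -3*x - 3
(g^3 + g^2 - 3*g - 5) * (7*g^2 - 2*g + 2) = 7*g^5 + 5*g^4 - 21*g^3 - 27*g^2 + 4*g - 10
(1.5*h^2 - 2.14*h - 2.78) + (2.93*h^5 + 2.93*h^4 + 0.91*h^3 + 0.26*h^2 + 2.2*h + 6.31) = 2.93*h^5 + 2.93*h^4 + 0.91*h^3 + 1.76*h^2 + 0.0600000000000001*h + 3.53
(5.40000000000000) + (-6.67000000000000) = -1.27000000000000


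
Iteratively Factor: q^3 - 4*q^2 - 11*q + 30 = (q - 2)*(q^2 - 2*q - 15) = (q - 2)*(q + 3)*(q - 5)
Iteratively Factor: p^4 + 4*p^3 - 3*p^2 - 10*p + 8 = (p + 2)*(p^3 + 2*p^2 - 7*p + 4) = (p - 1)*(p + 2)*(p^2 + 3*p - 4) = (p - 1)*(p + 2)*(p + 4)*(p - 1)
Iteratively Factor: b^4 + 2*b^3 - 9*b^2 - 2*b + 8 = (b - 2)*(b^3 + 4*b^2 - b - 4) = (b - 2)*(b - 1)*(b^2 + 5*b + 4) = (b - 2)*(b - 1)*(b + 1)*(b + 4)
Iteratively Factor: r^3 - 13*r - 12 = (r + 3)*(r^2 - 3*r - 4) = (r - 4)*(r + 3)*(r + 1)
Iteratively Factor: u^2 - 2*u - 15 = (u - 5)*(u + 3)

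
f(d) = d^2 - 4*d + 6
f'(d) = 2*d - 4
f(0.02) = 5.92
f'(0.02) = -3.96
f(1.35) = 2.42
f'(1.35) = -1.30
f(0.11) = 5.57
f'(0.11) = -3.78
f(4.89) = 10.35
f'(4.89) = 5.78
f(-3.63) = 33.70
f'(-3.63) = -11.26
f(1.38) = 2.38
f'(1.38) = -1.24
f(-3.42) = 31.38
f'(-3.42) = -10.84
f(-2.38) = 21.18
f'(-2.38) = -8.76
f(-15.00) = 291.00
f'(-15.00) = -34.00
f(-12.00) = 198.00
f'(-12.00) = -28.00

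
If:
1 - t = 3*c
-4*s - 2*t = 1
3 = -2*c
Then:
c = -3/2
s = -3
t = 11/2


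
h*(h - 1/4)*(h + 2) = h^3 + 7*h^2/4 - h/2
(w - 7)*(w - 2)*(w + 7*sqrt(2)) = w^3 - 9*w^2 + 7*sqrt(2)*w^2 - 63*sqrt(2)*w + 14*w + 98*sqrt(2)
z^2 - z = z*(z - 1)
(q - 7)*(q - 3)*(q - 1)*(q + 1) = q^4 - 10*q^3 + 20*q^2 + 10*q - 21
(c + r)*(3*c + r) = 3*c^2 + 4*c*r + r^2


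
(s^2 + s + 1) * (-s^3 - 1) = -s^5 - s^4 - s^3 - s^2 - s - 1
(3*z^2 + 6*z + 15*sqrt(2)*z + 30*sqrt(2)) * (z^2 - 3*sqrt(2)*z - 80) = 3*z^4 + 6*z^3 + 6*sqrt(2)*z^3 - 330*z^2 + 12*sqrt(2)*z^2 - 1200*sqrt(2)*z - 660*z - 2400*sqrt(2)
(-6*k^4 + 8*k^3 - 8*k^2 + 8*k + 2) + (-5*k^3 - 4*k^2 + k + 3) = -6*k^4 + 3*k^3 - 12*k^2 + 9*k + 5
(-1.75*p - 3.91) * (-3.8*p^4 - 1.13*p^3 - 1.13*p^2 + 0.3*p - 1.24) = 6.65*p^5 + 16.8355*p^4 + 6.3958*p^3 + 3.8933*p^2 + 0.997*p + 4.8484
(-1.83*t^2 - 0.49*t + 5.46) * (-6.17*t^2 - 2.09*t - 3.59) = 11.2911*t^4 + 6.848*t^3 - 26.0944*t^2 - 9.6523*t - 19.6014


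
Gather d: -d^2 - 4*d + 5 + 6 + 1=-d^2 - 4*d + 12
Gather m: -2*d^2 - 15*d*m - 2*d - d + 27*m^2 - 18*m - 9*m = -2*d^2 - 3*d + 27*m^2 + m*(-15*d - 27)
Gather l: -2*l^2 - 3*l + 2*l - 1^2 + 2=-2*l^2 - l + 1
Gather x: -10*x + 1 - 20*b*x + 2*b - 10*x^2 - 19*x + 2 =2*b - 10*x^2 + x*(-20*b - 29) + 3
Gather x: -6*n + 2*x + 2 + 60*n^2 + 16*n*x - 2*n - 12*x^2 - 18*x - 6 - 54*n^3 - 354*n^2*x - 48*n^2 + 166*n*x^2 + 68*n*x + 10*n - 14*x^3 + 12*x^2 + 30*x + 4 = -54*n^3 + 12*n^2 + 166*n*x^2 + 2*n - 14*x^3 + x*(-354*n^2 + 84*n + 14)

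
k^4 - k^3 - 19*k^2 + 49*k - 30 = (k - 3)*(k - 2)*(k - 1)*(k + 5)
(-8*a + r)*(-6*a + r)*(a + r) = 48*a^3 + 34*a^2*r - 13*a*r^2 + r^3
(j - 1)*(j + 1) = j^2 - 1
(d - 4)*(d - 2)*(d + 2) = d^3 - 4*d^2 - 4*d + 16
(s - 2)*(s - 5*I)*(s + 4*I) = s^3 - 2*s^2 - I*s^2 + 20*s + 2*I*s - 40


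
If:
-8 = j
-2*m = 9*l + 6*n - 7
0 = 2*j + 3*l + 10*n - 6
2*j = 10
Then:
No Solution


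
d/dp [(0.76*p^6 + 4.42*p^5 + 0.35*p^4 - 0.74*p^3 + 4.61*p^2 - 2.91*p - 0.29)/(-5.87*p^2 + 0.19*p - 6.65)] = (-17.8448*p^7 - 77.1142*p^6 - 31.0738*p^5 - 142.4217*p^4 - 9.5912*p^3 - 1.4428*p^2 - 64.7176*p + 19.4066)/(34.4569*p^4 - 2.2306*p^3 + 78.1071*p^2 - 2.527*p + 44.2225)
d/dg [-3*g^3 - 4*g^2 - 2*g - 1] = -9*g^2 - 8*g - 2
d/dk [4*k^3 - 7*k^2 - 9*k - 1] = 12*k^2 - 14*k - 9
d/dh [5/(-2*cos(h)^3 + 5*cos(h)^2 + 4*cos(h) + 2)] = 40*(3*sin(h)^2 + 5*cos(h) - 1)*sin(h)/(10*sin(h)^2 - 5*cos(h) + cos(3*h) - 14)^2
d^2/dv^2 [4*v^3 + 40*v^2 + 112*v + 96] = 24*v + 80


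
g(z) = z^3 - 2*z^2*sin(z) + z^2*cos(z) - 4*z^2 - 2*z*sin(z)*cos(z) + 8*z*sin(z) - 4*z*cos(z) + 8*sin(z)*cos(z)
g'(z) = -z^2*sin(z) - 2*z^2*cos(z) + 3*z^2 + 2*z*sin(z)^2 - 2*z*cos(z)^2 + 10*z*cos(z) - 8*z - 8*sin(z)^2 - 2*sin(z)*cos(z) + 8*sin(z) + 8*cos(z)^2 - 4*cos(z)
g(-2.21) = -10.54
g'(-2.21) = 46.69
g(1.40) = 2.33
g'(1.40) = -3.57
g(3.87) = -2.11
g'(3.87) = 14.11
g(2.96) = -5.34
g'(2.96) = -3.18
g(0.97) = 3.16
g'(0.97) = -0.08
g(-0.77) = 0.15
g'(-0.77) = -5.18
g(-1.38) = 3.74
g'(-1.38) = -2.94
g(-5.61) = -318.15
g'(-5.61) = 31.76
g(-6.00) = -330.55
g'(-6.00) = 33.93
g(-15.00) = -4102.07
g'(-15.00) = 1399.84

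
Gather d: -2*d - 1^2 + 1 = -2*d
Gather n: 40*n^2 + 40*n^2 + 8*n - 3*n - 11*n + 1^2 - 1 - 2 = 80*n^2 - 6*n - 2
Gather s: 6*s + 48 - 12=6*s + 36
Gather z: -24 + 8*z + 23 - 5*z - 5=3*z - 6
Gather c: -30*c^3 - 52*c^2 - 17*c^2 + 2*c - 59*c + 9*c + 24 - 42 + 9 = -30*c^3 - 69*c^2 - 48*c - 9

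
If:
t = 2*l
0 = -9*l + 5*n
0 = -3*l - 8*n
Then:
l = 0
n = 0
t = 0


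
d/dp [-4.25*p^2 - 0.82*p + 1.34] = -8.5*p - 0.82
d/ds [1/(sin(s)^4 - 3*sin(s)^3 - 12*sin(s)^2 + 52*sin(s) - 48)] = (sin(s) + 4*cos(s)^2 + 22)*cos(s)/((sin(s) - 3)^2*(sin(s) - 2)^3*(sin(s) + 4)^2)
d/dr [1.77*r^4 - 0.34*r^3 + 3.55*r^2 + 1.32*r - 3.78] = 7.08*r^3 - 1.02*r^2 + 7.1*r + 1.32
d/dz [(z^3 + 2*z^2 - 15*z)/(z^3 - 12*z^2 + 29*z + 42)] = 2*(-7*z^4 + 44*z^3 + 2*z^2 + 84*z - 315)/(z^6 - 24*z^5 + 202*z^4 - 612*z^3 - 167*z^2 + 2436*z + 1764)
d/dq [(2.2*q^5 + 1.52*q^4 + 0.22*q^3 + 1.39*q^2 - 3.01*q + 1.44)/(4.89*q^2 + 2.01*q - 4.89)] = (32.274*q^6 + 32.5536*q^5 - 43.5486*q^4 - 28.8468*q^3 + 14.2854*q^2 - 27.6774*q + 11.8245)/(23.9121*q^4 + 19.6578*q^3 - 43.7841*q^2 - 19.6578*q + 23.9121)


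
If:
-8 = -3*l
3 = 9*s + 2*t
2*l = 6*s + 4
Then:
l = 8/3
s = 2/9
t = 1/2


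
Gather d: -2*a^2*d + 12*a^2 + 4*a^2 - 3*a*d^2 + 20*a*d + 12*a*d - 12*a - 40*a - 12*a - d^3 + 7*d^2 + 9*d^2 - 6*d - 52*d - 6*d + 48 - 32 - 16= 16*a^2 - 64*a - d^3 + d^2*(16 - 3*a) + d*(-2*a^2 + 32*a - 64)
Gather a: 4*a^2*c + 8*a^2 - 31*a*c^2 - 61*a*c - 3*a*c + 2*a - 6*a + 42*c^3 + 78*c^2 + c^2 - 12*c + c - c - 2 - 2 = a^2*(4*c + 8) + a*(-31*c^2 - 64*c - 4) + 42*c^3 + 79*c^2 - 12*c - 4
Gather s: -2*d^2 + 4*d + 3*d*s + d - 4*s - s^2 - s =-2*d^2 + 5*d - s^2 + s*(3*d - 5)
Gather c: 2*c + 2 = 2*c + 2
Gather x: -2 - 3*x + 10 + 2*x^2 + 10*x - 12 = 2*x^2 + 7*x - 4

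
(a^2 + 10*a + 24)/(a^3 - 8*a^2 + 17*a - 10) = (a^2 + 10*a + 24)/(a^3 - 8*a^2 + 17*a - 10)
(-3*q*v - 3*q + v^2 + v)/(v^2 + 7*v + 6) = (-3*q + v)/(v + 6)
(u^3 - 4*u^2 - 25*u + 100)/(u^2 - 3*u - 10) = (u^2 + u - 20)/(u + 2)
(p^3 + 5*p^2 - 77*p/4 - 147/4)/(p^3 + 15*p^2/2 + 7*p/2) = (4*p^2 - 8*p - 21)/(2*p*(2*p + 1))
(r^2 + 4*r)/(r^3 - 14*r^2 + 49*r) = (r + 4)/(r^2 - 14*r + 49)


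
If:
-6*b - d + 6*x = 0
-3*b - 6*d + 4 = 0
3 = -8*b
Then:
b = -3/8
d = 41/48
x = -67/288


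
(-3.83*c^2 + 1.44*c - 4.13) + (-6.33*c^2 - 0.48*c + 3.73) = -10.16*c^2 + 0.96*c - 0.4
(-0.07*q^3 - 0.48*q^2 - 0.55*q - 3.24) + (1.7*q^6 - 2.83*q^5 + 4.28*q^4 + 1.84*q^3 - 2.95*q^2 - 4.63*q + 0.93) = 1.7*q^6 - 2.83*q^5 + 4.28*q^4 + 1.77*q^3 - 3.43*q^2 - 5.18*q - 2.31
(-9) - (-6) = -3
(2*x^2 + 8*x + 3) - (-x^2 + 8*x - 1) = 3*x^2 + 4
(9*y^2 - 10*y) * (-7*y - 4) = -63*y^3 + 34*y^2 + 40*y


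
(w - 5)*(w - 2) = w^2 - 7*w + 10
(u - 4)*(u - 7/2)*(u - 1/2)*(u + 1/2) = u^4 - 15*u^3/2 + 55*u^2/4 + 15*u/8 - 7/2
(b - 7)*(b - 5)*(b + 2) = b^3 - 10*b^2 + 11*b + 70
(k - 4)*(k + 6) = k^2 + 2*k - 24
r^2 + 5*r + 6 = (r + 2)*(r + 3)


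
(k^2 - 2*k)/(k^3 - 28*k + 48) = k/(k^2 + 2*k - 24)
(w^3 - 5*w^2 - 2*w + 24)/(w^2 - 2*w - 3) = (w^2 - 2*w - 8)/(w + 1)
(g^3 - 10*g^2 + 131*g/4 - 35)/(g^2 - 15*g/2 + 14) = g - 5/2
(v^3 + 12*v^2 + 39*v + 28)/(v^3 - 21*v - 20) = (v + 7)/(v - 5)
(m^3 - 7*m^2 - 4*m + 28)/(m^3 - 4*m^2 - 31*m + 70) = (m + 2)/(m + 5)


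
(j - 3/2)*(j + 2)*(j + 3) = j^3 + 7*j^2/2 - 3*j/2 - 9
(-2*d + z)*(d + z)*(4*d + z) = -8*d^3 - 6*d^2*z + 3*d*z^2 + z^3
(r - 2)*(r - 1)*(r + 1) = r^3 - 2*r^2 - r + 2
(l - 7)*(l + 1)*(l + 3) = l^3 - 3*l^2 - 25*l - 21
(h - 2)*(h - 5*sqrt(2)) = h^2 - 5*sqrt(2)*h - 2*h + 10*sqrt(2)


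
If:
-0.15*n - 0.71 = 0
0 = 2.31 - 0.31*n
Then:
No Solution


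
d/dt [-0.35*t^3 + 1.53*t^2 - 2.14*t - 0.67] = -1.05*t^2 + 3.06*t - 2.14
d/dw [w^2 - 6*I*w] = 2*w - 6*I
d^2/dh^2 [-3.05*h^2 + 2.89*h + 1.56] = -6.10000000000000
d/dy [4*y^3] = 12*y^2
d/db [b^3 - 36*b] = 3*b^2 - 36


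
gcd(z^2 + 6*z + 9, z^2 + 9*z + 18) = z + 3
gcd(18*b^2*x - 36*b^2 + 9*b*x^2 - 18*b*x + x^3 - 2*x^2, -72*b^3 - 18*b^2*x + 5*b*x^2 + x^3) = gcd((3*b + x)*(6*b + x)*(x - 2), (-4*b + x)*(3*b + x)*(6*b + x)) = 18*b^2 + 9*b*x + x^2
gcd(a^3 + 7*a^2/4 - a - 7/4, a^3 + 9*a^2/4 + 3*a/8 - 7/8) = a^2 + 11*a/4 + 7/4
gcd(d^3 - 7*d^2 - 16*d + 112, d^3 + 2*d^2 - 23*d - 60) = d + 4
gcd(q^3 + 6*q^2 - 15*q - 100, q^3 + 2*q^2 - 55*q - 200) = q^2 + 10*q + 25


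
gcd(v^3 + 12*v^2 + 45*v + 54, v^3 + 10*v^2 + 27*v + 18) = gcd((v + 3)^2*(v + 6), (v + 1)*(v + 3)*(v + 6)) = v^2 + 9*v + 18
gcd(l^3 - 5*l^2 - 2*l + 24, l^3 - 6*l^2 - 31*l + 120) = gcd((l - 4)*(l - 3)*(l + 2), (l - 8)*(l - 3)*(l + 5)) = l - 3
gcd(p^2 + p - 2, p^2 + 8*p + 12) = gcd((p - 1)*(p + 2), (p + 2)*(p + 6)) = p + 2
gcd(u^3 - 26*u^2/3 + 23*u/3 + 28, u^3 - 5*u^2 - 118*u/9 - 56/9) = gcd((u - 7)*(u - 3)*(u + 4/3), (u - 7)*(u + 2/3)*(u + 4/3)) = u^2 - 17*u/3 - 28/3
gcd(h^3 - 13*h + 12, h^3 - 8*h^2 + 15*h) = h - 3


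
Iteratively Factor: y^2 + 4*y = (y)*(y + 4)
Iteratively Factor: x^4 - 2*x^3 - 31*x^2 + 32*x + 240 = (x - 4)*(x^3 + 2*x^2 - 23*x - 60) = (x - 4)*(x + 4)*(x^2 - 2*x - 15) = (x - 5)*(x - 4)*(x + 4)*(x + 3)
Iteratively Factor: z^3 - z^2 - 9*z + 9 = (z - 1)*(z^2 - 9) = (z - 1)*(z + 3)*(z - 3)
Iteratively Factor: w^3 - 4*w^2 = (w)*(w^2 - 4*w) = w^2*(w - 4)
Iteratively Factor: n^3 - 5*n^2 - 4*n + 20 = (n - 2)*(n^2 - 3*n - 10) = (n - 5)*(n - 2)*(n + 2)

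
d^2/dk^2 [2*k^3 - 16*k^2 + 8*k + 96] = 12*k - 32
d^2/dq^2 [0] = 0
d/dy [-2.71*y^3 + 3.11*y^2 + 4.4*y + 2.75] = -8.13*y^2 + 6.22*y + 4.4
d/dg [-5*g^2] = -10*g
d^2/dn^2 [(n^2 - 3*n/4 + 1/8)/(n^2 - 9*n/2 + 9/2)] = 15*(8*n^3 - 28*n^2 + 18*n + 15)/(2*(8*n^6 - 108*n^5 + 594*n^4 - 1701*n^3 + 2673*n^2 - 2187*n + 729))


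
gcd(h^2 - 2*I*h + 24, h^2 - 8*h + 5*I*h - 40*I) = 1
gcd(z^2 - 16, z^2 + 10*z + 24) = z + 4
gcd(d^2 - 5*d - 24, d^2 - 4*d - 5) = 1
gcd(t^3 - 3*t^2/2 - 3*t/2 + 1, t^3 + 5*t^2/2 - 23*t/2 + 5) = t^2 - 5*t/2 + 1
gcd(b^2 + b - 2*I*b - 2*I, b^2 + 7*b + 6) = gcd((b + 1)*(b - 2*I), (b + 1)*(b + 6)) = b + 1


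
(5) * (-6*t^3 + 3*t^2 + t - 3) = -30*t^3 + 15*t^2 + 5*t - 15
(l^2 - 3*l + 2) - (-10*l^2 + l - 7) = 11*l^2 - 4*l + 9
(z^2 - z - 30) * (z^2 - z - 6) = z^4 - 2*z^3 - 35*z^2 + 36*z + 180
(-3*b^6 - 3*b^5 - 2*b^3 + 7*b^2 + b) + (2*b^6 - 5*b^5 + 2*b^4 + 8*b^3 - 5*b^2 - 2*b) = -b^6 - 8*b^5 + 2*b^4 + 6*b^3 + 2*b^2 - b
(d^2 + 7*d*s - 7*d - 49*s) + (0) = d^2 + 7*d*s - 7*d - 49*s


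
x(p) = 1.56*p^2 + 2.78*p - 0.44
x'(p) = 3.12*p + 2.78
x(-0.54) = -1.49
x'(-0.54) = 1.10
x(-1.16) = -1.57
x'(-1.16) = -0.84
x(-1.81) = -0.36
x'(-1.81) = -2.87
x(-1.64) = -0.80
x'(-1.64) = -2.34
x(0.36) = 0.76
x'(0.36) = 3.90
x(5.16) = 55.44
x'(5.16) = 18.88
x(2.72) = 18.66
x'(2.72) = 11.27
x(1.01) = 3.96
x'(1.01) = 5.93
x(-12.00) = 190.84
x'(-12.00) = -34.66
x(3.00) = 21.94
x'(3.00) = 12.14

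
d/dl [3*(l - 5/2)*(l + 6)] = 6*l + 21/2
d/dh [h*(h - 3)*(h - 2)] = 3*h^2 - 10*h + 6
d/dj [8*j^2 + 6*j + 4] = 16*j + 6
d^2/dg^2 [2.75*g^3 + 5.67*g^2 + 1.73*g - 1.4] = 16.5*g + 11.34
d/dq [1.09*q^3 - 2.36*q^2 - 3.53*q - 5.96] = 3.27*q^2 - 4.72*q - 3.53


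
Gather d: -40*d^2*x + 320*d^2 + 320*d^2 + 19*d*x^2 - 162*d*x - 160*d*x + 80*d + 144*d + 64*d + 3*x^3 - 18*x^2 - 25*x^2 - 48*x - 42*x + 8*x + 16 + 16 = d^2*(640 - 40*x) + d*(19*x^2 - 322*x + 288) + 3*x^3 - 43*x^2 - 82*x + 32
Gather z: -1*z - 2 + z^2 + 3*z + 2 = z^2 + 2*z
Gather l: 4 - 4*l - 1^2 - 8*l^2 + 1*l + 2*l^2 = -6*l^2 - 3*l + 3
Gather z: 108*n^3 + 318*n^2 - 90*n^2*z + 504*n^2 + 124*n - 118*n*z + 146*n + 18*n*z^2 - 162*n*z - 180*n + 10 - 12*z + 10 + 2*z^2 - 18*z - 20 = 108*n^3 + 822*n^2 + 90*n + z^2*(18*n + 2) + z*(-90*n^2 - 280*n - 30)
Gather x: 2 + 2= 4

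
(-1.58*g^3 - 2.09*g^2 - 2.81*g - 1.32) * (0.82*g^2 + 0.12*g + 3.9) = -1.2956*g^5 - 1.9034*g^4 - 8.717*g^3 - 9.5706*g^2 - 11.1174*g - 5.148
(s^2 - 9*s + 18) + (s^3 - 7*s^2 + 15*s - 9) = s^3 - 6*s^2 + 6*s + 9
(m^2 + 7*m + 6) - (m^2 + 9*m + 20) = -2*m - 14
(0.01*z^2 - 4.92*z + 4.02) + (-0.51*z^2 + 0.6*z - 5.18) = -0.5*z^2 - 4.32*z - 1.16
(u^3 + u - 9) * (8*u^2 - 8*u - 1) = 8*u^5 - 8*u^4 + 7*u^3 - 80*u^2 + 71*u + 9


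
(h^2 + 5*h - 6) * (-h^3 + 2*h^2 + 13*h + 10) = -h^5 - 3*h^4 + 29*h^3 + 63*h^2 - 28*h - 60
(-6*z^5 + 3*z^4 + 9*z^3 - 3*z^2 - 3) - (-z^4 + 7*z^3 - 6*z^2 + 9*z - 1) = -6*z^5 + 4*z^4 + 2*z^3 + 3*z^2 - 9*z - 2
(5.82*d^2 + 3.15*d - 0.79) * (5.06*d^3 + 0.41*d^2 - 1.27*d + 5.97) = 29.4492*d^5 + 18.3252*d^4 - 10.0973*d^3 + 30.421*d^2 + 19.8088*d - 4.7163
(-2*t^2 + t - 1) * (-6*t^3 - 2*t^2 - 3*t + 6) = 12*t^5 - 2*t^4 + 10*t^3 - 13*t^2 + 9*t - 6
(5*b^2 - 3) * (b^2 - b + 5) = 5*b^4 - 5*b^3 + 22*b^2 + 3*b - 15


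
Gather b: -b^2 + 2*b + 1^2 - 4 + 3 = -b^2 + 2*b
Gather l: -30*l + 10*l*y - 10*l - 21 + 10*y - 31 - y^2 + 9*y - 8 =l*(10*y - 40) - y^2 + 19*y - 60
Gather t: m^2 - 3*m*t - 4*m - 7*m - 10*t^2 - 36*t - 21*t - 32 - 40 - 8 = m^2 - 11*m - 10*t^2 + t*(-3*m - 57) - 80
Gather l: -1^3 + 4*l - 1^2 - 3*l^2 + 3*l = -3*l^2 + 7*l - 2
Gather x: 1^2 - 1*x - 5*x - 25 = -6*x - 24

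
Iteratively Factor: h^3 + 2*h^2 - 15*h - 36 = (h + 3)*(h^2 - h - 12) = (h - 4)*(h + 3)*(h + 3)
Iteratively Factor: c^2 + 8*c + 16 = (c + 4)*(c + 4)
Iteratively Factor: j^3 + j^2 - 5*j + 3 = (j - 1)*(j^2 + 2*j - 3) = (j - 1)^2*(j + 3)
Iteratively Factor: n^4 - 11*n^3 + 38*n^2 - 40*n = (n)*(n^3 - 11*n^2 + 38*n - 40) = n*(n - 5)*(n^2 - 6*n + 8) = n*(n - 5)*(n - 4)*(n - 2)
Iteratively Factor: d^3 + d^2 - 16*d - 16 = (d - 4)*(d^2 + 5*d + 4) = (d - 4)*(d + 1)*(d + 4)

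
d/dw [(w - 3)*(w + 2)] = 2*w - 1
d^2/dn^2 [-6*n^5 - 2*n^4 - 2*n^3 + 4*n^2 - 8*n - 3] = -120*n^3 - 24*n^2 - 12*n + 8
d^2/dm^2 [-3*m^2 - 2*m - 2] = -6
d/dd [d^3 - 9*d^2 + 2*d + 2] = 3*d^2 - 18*d + 2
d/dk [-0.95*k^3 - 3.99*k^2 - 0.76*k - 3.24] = -2.85*k^2 - 7.98*k - 0.76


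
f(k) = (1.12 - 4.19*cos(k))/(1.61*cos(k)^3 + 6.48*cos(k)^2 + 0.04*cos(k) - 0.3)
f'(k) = (1.12 - 4.19*cos(k))*(4.83*sin(k)*cos(k)^2 + 12.96*sin(k)*cos(k) + 0.04*sin(k))/(1.61*cos(k)^3 + 6.48*cos(k)^2 + 0.04*cos(k) - 0.3)^2 + 4.19*sin(k)/(1.61*cos(k)^3 + 6.48*cos(k)^2 + 0.04*cos(k) - 0.3)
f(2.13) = 2.65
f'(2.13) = -6.93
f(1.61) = -4.40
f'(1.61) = -21.30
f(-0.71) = -0.49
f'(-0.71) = 0.32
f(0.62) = -0.47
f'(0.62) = -0.27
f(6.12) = -0.40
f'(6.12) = 0.06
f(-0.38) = -0.42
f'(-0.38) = 0.15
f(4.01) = 1.97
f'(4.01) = 3.23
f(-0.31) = -0.41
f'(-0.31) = 0.12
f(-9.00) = 1.29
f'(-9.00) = 0.63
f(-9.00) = 1.29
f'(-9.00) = 0.63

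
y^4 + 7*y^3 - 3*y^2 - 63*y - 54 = (y - 3)*(y + 1)*(y + 3)*(y + 6)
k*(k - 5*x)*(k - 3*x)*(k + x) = k^4 - 7*k^3*x + 7*k^2*x^2 + 15*k*x^3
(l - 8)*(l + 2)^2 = l^3 - 4*l^2 - 28*l - 32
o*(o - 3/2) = o^2 - 3*o/2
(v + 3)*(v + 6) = v^2 + 9*v + 18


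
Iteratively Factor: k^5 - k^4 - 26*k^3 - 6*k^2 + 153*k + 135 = (k + 1)*(k^4 - 2*k^3 - 24*k^2 + 18*k + 135) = (k + 1)*(k + 3)*(k^3 - 5*k^2 - 9*k + 45) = (k + 1)*(k + 3)^2*(k^2 - 8*k + 15) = (k - 5)*(k + 1)*(k + 3)^2*(k - 3)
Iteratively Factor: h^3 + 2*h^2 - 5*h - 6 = (h + 1)*(h^2 + h - 6) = (h + 1)*(h + 3)*(h - 2)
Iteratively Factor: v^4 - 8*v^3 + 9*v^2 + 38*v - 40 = (v - 1)*(v^3 - 7*v^2 + 2*v + 40) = (v - 4)*(v - 1)*(v^2 - 3*v - 10) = (v - 5)*(v - 4)*(v - 1)*(v + 2)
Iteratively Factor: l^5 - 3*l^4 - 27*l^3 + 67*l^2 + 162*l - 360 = (l - 2)*(l^4 - l^3 - 29*l^2 + 9*l + 180) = (l - 3)*(l - 2)*(l^3 + 2*l^2 - 23*l - 60) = (l - 5)*(l - 3)*(l - 2)*(l^2 + 7*l + 12) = (l - 5)*(l - 3)*(l - 2)*(l + 3)*(l + 4)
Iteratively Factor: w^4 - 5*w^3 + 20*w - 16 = (w - 2)*(w^3 - 3*w^2 - 6*w + 8) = (w - 2)*(w + 2)*(w^2 - 5*w + 4) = (w - 4)*(w - 2)*(w + 2)*(w - 1)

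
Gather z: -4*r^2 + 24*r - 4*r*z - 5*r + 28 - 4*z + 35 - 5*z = -4*r^2 + 19*r + z*(-4*r - 9) + 63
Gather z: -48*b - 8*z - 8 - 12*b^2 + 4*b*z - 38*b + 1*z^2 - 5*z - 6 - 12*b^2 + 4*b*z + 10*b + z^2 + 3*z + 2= -24*b^2 - 76*b + 2*z^2 + z*(8*b - 10) - 12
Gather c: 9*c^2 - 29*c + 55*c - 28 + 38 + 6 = 9*c^2 + 26*c + 16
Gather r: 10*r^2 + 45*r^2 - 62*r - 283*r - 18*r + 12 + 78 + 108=55*r^2 - 363*r + 198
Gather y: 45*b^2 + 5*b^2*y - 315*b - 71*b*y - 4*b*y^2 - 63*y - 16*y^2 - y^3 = 45*b^2 - 315*b - y^3 + y^2*(-4*b - 16) + y*(5*b^2 - 71*b - 63)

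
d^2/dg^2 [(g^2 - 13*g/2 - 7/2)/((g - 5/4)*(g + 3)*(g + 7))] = 4*(32*g^6 - 624*g^5 - 6948*g^4 - 18497*g^3 - 39291*g^2 - 177135*g - 58177)/(64*g^9 + 1680*g^8 + 16332*g^7 + 66395*g^6 + 50622*g^5 - 350175*g^4 - 578096*g^3 + 793485*g^2 + 1124550*g - 1157625)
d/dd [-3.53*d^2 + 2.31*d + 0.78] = 2.31 - 7.06*d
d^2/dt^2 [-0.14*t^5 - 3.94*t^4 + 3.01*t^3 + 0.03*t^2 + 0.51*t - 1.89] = -2.8*t^3 - 47.28*t^2 + 18.06*t + 0.06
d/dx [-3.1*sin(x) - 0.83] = -3.1*cos(x)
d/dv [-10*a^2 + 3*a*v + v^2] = 3*a + 2*v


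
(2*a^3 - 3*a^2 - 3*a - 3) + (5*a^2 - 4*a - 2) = 2*a^3 + 2*a^2 - 7*a - 5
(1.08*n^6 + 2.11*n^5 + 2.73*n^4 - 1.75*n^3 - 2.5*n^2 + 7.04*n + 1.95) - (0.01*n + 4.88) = 1.08*n^6 + 2.11*n^5 + 2.73*n^4 - 1.75*n^3 - 2.5*n^2 + 7.03*n - 2.93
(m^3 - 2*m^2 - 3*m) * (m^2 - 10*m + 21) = m^5 - 12*m^4 + 38*m^3 - 12*m^2 - 63*m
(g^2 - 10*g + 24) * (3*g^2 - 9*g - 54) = 3*g^4 - 39*g^3 + 108*g^2 + 324*g - 1296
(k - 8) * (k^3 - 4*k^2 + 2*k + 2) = k^4 - 12*k^3 + 34*k^2 - 14*k - 16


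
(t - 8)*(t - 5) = t^2 - 13*t + 40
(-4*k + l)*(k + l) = -4*k^2 - 3*k*l + l^2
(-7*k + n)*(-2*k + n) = 14*k^2 - 9*k*n + n^2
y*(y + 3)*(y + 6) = y^3 + 9*y^2 + 18*y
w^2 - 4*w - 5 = (w - 5)*(w + 1)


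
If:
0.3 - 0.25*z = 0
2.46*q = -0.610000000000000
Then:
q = -0.25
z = 1.20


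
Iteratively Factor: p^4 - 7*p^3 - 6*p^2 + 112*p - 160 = (p - 5)*(p^3 - 2*p^2 - 16*p + 32) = (p - 5)*(p + 4)*(p^2 - 6*p + 8) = (p - 5)*(p - 2)*(p + 4)*(p - 4)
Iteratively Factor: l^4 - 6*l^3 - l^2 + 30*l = (l - 3)*(l^3 - 3*l^2 - 10*l) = l*(l - 3)*(l^2 - 3*l - 10) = l*(l - 3)*(l + 2)*(l - 5)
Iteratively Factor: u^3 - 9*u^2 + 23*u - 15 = (u - 5)*(u^2 - 4*u + 3) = (u - 5)*(u - 3)*(u - 1)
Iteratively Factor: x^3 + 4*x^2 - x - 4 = (x + 4)*(x^2 - 1) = (x + 1)*(x + 4)*(x - 1)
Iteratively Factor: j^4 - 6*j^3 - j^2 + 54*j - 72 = (j - 2)*(j^3 - 4*j^2 - 9*j + 36) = (j - 4)*(j - 2)*(j^2 - 9) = (j - 4)*(j - 2)*(j + 3)*(j - 3)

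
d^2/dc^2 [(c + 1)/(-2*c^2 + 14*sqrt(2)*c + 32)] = ((c + 1)*(2*c - 7*sqrt(2))^2 + (3*c - 7*sqrt(2) + 1)*(-c^2 + 7*sqrt(2)*c + 16))/(-c^2 + 7*sqrt(2)*c + 16)^3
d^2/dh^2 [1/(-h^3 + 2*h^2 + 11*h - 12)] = 2*((3*h - 2)*(h^3 - 2*h^2 - 11*h + 12) - (-3*h^2 + 4*h + 11)^2)/(h^3 - 2*h^2 - 11*h + 12)^3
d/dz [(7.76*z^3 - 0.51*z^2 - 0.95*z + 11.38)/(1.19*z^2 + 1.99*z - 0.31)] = (9.2344*z^4 + 30.8848*z^3 - 7.1012*z^2 - 26.7682*z - 22.3517)/(1.4161*z^4 + 4.7362*z^3 + 3.2223*z^2 - 1.2338*z + 0.0961)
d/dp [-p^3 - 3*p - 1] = -3*p^2 - 3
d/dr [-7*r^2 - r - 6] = -14*r - 1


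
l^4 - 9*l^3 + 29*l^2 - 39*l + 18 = (l - 3)^2*(l - 2)*(l - 1)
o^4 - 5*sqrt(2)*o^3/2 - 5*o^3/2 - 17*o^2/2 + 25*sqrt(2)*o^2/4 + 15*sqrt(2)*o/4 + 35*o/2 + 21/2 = (o - 3)*(o + 1/2)*(o - 7*sqrt(2)/2)*(o + sqrt(2))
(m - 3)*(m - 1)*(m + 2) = m^3 - 2*m^2 - 5*m + 6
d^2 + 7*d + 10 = (d + 2)*(d + 5)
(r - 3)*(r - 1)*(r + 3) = r^3 - r^2 - 9*r + 9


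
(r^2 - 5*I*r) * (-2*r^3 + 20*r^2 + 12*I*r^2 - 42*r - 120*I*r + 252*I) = -2*r^5 + 20*r^4 + 22*I*r^4 + 18*r^3 - 220*I*r^3 - 600*r^2 + 462*I*r^2 + 1260*r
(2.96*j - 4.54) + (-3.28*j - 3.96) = -0.32*j - 8.5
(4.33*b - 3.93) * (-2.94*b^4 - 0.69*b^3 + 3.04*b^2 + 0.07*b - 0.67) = -12.7302*b^5 + 8.5665*b^4 + 15.8749*b^3 - 11.6441*b^2 - 3.1762*b + 2.6331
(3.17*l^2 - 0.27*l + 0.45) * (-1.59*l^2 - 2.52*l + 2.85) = -5.0403*l^4 - 7.5591*l^3 + 8.9994*l^2 - 1.9035*l + 1.2825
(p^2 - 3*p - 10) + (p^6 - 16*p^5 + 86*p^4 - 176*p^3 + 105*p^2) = p^6 - 16*p^5 + 86*p^4 - 176*p^3 + 106*p^2 - 3*p - 10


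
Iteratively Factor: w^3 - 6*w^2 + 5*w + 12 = (w + 1)*(w^2 - 7*w + 12) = (w - 4)*(w + 1)*(w - 3)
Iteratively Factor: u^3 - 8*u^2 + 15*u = (u)*(u^2 - 8*u + 15) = u*(u - 5)*(u - 3)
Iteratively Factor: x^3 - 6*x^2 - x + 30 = (x - 5)*(x^2 - x - 6) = (x - 5)*(x - 3)*(x + 2)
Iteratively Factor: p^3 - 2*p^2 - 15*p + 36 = (p + 4)*(p^2 - 6*p + 9) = (p - 3)*(p + 4)*(p - 3)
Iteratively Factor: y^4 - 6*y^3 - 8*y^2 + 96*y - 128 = (y + 4)*(y^3 - 10*y^2 + 32*y - 32) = (y - 4)*(y + 4)*(y^2 - 6*y + 8) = (y - 4)*(y - 2)*(y + 4)*(y - 4)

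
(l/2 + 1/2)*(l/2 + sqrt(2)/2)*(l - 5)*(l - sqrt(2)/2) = l^4/4 - l^3 + sqrt(2)*l^3/8 - 3*l^2/2 - sqrt(2)*l^2/2 - 5*sqrt(2)*l/8 + l + 5/4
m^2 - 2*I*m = m*(m - 2*I)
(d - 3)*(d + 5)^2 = d^3 + 7*d^2 - 5*d - 75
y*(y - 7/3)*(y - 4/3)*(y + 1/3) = y^4 - 10*y^3/3 + 17*y^2/9 + 28*y/27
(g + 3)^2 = g^2 + 6*g + 9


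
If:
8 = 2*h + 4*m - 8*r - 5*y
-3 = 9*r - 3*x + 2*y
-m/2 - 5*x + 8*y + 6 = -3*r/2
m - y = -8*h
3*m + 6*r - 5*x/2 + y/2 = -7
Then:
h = 559/20924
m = -30757/10462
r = -7945/10462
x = -32387/10462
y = -28521/10462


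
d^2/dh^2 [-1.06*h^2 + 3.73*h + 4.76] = -2.12000000000000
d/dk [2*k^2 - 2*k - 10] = 4*k - 2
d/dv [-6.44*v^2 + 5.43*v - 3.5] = 5.43 - 12.88*v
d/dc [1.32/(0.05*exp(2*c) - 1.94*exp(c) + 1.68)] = (2.5608 - 0.132*exp(c))*exp(c)/(0.05*exp(2*c) - 1.94*exp(c) + 1.68)^2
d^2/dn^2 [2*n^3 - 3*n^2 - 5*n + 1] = 12*n - 6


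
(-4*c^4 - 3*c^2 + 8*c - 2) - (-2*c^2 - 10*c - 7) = -4*c^4 - c^2 + 18*c + 5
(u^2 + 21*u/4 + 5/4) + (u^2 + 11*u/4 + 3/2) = 2*u^2 + 8*u + 11/4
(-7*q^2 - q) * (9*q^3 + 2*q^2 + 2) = -63*q^5 - 23*q^4 - 2*q^3 - 14*q^2 - 2*q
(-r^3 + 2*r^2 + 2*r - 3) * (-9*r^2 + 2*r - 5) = 9*r^5 - 20*r^4 - 9*r^3 + 21*r^2 - 16*r + 15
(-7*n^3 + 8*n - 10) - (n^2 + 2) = -7*n^3 - n^2 + 8*n - 12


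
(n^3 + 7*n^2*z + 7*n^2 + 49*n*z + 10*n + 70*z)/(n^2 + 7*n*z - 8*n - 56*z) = (n^2 + 7*n + 10)/(n - 8)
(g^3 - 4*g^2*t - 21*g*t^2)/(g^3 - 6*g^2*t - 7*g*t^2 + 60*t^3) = g*(g - 7*t)/(g^2 - 9*g*t + 20*t^2)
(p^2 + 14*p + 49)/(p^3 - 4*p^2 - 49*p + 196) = (p + 7)/(p^2 - 11*p + 28)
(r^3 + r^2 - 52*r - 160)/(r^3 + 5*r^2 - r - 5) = (r^2 - 4*r - 32)/(r^2 - 1)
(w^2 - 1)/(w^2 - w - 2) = (w - 1)/(w - 2)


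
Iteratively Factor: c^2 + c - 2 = (c - 1)*(c + 2)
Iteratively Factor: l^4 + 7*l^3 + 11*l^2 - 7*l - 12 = (l + 4)*(l^3 + 3*l^2 - l - 3) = (l + 1)*(l + 4)*(l^2 + 2*l - 3) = (l - 1)*(l + 1)*(l + 4)*(l + 3)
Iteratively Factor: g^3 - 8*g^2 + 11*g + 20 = (g + 1)*(g^2 - 9*g + 20) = (g - 5)*(g + 1)*(g - 4)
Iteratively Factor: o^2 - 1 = (o - 1)*(o + 1)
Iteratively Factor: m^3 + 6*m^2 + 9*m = (m + 3)*(m^2 + 3*m) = (m + 3)^2*(m)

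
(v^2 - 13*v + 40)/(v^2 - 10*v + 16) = (v - 5)/(v - 2)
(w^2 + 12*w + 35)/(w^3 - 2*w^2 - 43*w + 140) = (w + 5)/(w^2 - 9*w + 20)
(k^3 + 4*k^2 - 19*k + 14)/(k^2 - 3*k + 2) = k + 7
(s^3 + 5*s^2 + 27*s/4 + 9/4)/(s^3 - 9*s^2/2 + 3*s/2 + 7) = (4*s^3 + 20*s^2 + 27*s + 9)/(2*(2*s^3 - 9*s^2 + 3*s + 14))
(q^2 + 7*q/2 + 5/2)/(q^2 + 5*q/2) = (q + 1)/q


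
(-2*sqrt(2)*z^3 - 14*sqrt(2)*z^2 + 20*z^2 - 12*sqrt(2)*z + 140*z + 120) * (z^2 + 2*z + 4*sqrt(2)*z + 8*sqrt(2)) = -2*sqrt(2)*z^5 - 18*sqrt(2)*z^4 + 4*z^4 + 36*z^3 + 40*sqrt(2)*z^3 + 80*z^2 + 696*sqrt(2)*z^2 + 48*z + 1600*sqrt(2)*z + 960*sqrt(2)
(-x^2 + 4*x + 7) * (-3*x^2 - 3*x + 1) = 3*x^4 - 9*x^3 - 34*x^2 - 17*x + 7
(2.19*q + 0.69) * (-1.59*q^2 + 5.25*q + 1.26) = -3.4821*q^3 + 10.4004*q^2 + 6.3819*q + 0.8694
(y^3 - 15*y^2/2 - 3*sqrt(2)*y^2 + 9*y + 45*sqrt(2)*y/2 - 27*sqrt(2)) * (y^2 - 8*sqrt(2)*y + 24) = y^5 - 11*sqrt(2)*y^4 - 15*y^4/2 + 81*y^3 + 165*sqrt(2)*y^3/2 - 540*y^2 - 171*sqrt(2)*y^2 + 648*y + 540*sqrt(2)*y - 648*sqrt(2)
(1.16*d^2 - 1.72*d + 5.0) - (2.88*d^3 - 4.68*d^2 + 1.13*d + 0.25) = -2.88*d^3 + 5.84*d^2 - 2.85*d + 4.75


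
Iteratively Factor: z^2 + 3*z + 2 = (z + 1)*(z + 2)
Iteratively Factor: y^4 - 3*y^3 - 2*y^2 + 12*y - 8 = (y - 2)*(y^3 - y^2 - 4*y + 4) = (y - 2)^2*(y^2 + y - 2) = (y - 2)^2*(y + 2)*(y - 1)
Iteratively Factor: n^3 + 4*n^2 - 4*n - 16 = (n + 4)*(n^2 - 4) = (n - 2)*(n + 4)*(n + 2)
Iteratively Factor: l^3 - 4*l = (l)*(l^2 - 4) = l*(l + 2)*(l - 2)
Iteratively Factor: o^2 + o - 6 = (o + 3)*(o - 2)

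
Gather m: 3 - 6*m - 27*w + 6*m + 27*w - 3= 0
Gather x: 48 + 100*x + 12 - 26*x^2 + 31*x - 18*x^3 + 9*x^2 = -18*x^3 - 17*x^2 + 131*x + 60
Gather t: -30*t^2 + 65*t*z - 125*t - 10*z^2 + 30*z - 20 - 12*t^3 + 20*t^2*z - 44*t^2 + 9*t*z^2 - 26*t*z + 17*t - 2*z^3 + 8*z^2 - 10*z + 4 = -12*t^3 + t^2*(20*z - 74) + t*(9*z^2 + 39*z - 108) - 2*z^3 - 2*z^2 + 20*z - 16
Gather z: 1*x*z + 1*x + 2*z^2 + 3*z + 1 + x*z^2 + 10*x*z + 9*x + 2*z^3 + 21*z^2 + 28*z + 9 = 10*x + 2*z^3 + z^2*(x + 23) + z*(11*x + 31) + 10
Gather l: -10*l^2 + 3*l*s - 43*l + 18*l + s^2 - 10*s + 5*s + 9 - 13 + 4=-10*l^2 + l*(3*s - 25) + s^2 - 5*s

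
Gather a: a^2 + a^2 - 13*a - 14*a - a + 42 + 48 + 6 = 2*a^2 - 28*a + 96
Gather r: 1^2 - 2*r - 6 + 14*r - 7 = 12*r - 12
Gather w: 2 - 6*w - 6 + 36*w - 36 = 30*w - 40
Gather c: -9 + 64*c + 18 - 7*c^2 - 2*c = -7*c^2 + 62*c + 9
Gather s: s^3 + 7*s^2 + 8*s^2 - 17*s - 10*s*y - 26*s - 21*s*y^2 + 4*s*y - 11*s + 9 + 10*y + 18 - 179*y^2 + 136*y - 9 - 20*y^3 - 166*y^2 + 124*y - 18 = s^3 + 15*s^2 + s*(-21*y^2 - 6*y - 54) - 20*y^3 - 345*y^2 + 270*y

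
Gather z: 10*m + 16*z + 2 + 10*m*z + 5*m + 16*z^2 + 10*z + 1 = 15*m + 16*z^2 + z*(10*m + 26) + 3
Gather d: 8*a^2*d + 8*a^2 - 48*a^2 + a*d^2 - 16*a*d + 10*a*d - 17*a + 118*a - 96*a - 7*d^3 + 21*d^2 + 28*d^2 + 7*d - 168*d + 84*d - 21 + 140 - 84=-40*a^2 + 5*a - 7*d^3 + d^2*(a + 49) + d*(8*a^2 - 6*a - 77) + 35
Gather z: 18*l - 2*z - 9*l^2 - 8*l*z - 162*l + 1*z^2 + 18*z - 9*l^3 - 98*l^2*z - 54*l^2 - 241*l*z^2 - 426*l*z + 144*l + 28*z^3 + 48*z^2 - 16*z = -9*l^3 - 63*l^2 + 28*z^3 + z^2*(49 - 241*l) + z*(-98*l^2 - 434*l)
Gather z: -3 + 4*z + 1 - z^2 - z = -z^2 + 3*z - 2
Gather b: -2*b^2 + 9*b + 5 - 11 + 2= -2*b^2 + 9*b - 4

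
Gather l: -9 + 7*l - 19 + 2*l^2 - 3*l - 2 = 2*l^2 + 4*l - 30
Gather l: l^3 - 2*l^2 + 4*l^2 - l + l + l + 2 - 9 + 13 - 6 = l^3 + 2*l^2 + l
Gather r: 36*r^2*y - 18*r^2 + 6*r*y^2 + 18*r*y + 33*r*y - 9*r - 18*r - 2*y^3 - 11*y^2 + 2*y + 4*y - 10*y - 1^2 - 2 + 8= r^2*(36*y - 18) + r*(6*y^2 + 51*y - 27) - 2*y^3 - 11*y^2 - 4*y + 5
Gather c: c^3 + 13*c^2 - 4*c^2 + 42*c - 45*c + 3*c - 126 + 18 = c^3 + 9*c^2 - 108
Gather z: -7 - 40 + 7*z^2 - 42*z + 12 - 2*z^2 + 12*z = 5*z^2 - 30*z - 35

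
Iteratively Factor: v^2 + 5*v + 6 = (v + 2)*(v + 3)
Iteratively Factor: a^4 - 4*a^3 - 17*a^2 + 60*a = (a - 3)*(a^3 - a^2 - 20*a) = (a - 3)*(a + 4)*(a^2 - 5*a) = a*(a - 3)*(a + 4)*(a - 5)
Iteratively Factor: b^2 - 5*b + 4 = (b - 1)*(b - 4)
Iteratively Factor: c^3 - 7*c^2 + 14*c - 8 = (c - 2)*(c^2 - 5*c + 4) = (c - 4)*(c - 2)*(c - 1)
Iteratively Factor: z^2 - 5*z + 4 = (z - 4)*(z - 1)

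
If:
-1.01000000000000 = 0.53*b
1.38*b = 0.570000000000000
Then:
No Solution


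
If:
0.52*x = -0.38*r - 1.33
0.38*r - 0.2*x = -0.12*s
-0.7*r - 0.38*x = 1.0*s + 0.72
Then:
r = -1.14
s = 0.73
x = -1.73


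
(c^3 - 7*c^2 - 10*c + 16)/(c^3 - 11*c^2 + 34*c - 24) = (c^2 - 6*c - 16)/(c^2 - 10*c + 24)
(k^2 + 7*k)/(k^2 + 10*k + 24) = k*(k + 7)/(k^2 + 10*k + 24)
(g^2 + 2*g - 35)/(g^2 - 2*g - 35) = (-g^2 - 2*g + 35)/(-g^2 + 2*g + 35)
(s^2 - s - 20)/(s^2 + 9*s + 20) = (s - 5)/(s + 5)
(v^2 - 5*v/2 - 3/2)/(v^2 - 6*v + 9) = (v + 1/2)/(v - 3)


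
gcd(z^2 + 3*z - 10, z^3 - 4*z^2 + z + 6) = z - 2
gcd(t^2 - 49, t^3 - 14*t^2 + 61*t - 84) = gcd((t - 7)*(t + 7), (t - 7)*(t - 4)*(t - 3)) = t - 7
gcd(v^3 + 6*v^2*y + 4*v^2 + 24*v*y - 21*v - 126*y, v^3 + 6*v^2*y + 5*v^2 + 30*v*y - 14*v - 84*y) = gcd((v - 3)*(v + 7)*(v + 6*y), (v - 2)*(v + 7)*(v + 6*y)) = v^2 + 6*v*y + 7*v + 42*y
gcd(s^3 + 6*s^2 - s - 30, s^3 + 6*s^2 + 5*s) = s + 5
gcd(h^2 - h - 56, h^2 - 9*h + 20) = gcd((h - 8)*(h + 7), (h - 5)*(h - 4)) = 1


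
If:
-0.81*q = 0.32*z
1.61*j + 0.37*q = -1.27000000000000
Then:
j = 0.0907905835442067*z - 0.788819875776398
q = -0.395061728395062*z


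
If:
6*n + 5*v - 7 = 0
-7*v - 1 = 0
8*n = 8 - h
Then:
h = -16/7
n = 9/7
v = -1/7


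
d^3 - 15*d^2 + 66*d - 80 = (d - 8)*(d - 5)*(d - 2)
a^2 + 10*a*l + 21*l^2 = (a + 3*l)*(a + 7*l)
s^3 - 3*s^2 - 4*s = s*(s - 4)*(s + 1)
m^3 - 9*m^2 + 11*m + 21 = (m - 7)*(m - 3)*(m + 1)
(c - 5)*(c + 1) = c^2 - 4*c - 5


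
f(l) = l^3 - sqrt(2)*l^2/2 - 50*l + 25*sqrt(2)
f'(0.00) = -50.00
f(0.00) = 35.36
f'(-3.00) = -18.76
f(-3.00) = 151.99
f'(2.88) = -29.19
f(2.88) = -90.62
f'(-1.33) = -42.81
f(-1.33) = 98.25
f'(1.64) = -44.25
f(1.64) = -44.14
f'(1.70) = -43.73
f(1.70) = -46.78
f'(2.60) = -33.40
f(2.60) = -81.85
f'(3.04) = -26.57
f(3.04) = -95.08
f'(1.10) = -47.93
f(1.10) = -19.17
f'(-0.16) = -49.70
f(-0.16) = 43.33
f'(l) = 3*l^2 - sqrt(2)*l - 50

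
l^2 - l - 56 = (l - 8)*(l + 7)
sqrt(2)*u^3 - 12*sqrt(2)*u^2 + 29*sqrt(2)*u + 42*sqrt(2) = (u - 7)*(u - 6)*(sqrt(2)*u + sqrt(2))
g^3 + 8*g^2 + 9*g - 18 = (g - 1)*(g + 3)*(g + 6)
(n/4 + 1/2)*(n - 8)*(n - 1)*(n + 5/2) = n^4/4 - 9*n^3/8 - 55*n^2/8 - 9*n/4 + 10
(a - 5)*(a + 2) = a^2 - 3*a - 10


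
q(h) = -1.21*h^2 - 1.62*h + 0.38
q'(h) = -2.42*h - 1.62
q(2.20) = -9.04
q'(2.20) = -6.94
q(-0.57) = 0.91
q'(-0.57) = -0.24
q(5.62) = -46.94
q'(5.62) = -15.22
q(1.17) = -3.17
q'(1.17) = -4.45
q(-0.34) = 0.79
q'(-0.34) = -0.80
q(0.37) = -0.39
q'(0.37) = -2.52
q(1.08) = -2.78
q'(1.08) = -4.23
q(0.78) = -1.62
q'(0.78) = -3.51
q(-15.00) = -247.57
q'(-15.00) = 34.68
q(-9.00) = -83.05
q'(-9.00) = 20.16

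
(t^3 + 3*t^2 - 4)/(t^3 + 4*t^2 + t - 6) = (t + 2)/(t + 3)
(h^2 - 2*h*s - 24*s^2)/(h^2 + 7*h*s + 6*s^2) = (h^2 - 2*h*s - 24*s^2)/(h^2 + 7*h*s + 6*s^2)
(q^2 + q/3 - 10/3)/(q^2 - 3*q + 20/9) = 3*(q + 2)/(3*q - 4)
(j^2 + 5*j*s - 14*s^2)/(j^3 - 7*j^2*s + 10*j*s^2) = (-j - 7*s)/(j*(-j + 5*s))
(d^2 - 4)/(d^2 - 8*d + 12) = (d + 2)/(d - 6)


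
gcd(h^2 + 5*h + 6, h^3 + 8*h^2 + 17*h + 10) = h + 2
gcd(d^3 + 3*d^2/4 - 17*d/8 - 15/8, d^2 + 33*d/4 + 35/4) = d + 5/4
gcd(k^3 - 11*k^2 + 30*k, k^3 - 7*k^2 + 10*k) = k^2 - 5*k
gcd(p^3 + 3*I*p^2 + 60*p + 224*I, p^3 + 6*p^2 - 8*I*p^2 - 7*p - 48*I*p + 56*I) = p - 8*I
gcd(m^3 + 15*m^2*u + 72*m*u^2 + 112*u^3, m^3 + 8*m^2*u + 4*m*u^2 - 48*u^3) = m + 4*u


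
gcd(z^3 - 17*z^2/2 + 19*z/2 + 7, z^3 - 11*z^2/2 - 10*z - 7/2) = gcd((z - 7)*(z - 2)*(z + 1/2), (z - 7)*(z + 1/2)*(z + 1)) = z^2 - 13*z/2 - 7/2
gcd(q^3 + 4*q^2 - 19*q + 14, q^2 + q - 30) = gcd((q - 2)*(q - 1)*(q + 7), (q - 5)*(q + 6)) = 1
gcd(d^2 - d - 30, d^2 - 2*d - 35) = d + 5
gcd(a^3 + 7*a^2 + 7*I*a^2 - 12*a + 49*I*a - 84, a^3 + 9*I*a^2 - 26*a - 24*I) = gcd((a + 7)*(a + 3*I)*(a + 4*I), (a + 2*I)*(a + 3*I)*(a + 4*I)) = a^2 + 7*I*a - 12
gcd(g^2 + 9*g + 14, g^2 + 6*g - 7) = g + 7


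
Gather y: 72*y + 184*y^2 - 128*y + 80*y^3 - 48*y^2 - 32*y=80*y^3 + 136*y^2 - 88*y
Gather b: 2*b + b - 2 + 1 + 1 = 3*b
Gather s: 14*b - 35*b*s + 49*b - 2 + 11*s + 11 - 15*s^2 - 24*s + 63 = 63*b - 15*s^2 + s*(-35*b - 13) + 72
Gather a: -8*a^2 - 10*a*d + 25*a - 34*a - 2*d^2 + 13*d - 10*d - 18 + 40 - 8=-8*a^2 + a*(-10*d - 9) - 2*d^2 + 3*d + 14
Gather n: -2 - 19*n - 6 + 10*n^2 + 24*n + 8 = 10*n^2 + 5*n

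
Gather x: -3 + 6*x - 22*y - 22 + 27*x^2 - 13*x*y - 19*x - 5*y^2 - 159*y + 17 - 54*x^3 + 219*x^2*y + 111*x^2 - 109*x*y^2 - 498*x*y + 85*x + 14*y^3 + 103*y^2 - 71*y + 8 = -54*x^3 + x^2*(219*y + 138) + x*(-109*y^2 - 511*y + 72) + 14*y^3 + 98*y^2 - 252*y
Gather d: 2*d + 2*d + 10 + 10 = 4*d + 20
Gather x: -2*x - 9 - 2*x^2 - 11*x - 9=-2*x^2 - 13*x - 18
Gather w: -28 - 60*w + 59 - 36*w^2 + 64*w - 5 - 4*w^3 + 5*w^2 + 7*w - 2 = -4*w^3 - 31*w^2 + 11*w + 24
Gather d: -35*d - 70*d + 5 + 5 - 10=-105*d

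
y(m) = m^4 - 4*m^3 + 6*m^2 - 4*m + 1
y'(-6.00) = -1372.00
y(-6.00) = 2401.00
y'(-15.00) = -16384.00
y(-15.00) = 65536.00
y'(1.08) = 0.00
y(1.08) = 0.00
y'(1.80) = 2.05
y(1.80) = 0.41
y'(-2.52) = -174.46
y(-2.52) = 153.52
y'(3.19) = 42.01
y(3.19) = 23.00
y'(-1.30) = -48.67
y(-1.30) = 27.98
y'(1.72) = 1.49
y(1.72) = 0.27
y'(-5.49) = -1093.44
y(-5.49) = 1774.10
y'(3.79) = 86.87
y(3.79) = 60.59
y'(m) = 4*m^3 - 12*m^2 + 12*m - 4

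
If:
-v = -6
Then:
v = 6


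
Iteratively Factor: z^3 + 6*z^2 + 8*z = (z + 2)*(z^2 + 4*z) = (z + 2)*(z + 4)*(z)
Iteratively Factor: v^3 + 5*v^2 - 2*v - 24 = (v - 2)*(v^2 + 7*v + 12) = (v - 2)*(v + 4)*(v + 3)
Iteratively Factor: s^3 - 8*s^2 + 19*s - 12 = (s - 3)*(s^2 - 5*s + 4) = (s - 4)*(s - 3)*(s - 1)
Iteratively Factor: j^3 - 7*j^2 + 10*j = (j)*(j^2 - 7*j + 10) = j*(j - 5)*(j - 2)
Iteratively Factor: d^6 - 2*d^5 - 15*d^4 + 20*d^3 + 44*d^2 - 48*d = (d + 3)*(d^5 - 5*d^4 + 20*d^2 - 16*d) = (d - 1)*(d + 3)*(d^4 - 4*d^3 - 4*d^2 + 16*d) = (d - 2)*(d - 1)*(d + 3)*(d^3 - 2*d^2 - 8*d) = (d - 2)*(d - 1)*(d + 2)*(d + 3)*(d^2 - 4*d) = (d - 4)*(d - 2)*(d - 1)*(d + 2)*(d + 3)*(d)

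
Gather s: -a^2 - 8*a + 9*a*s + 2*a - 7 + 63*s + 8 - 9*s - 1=-a^2 - 6*a + s*(9*a + 54)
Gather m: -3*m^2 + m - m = -3*m^2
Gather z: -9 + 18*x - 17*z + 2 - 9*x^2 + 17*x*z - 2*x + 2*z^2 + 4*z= -9*x^2 + 16*x + 2*z^2 + z*(17*x - 13) - 7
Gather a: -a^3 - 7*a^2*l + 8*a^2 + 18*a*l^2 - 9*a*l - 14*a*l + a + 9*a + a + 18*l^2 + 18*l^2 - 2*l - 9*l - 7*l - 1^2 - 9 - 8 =-a^3 + a^2*(8 - 7*l) + a*(18*l^2 - 23*l + 11) + 36*l^2 - 18*l - 18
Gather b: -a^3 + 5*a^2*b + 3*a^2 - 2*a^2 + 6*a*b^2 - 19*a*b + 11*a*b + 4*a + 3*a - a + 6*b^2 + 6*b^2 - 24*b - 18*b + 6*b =-a^3 + a^2 + 6*a + b^2*(6*a + 12) + b*(5*a^2 - 8*a - 36)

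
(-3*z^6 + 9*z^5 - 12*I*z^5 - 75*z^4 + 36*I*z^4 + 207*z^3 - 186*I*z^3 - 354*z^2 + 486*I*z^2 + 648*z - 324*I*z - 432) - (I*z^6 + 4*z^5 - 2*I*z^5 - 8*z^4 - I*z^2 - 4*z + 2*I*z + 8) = -3*z^6 - I*z^6 + 5*z^5 - 10*I*z^5 - 67*z^4 + 36*I*z^4 + 207*z^3 - 186*I*z^3 - 354*z^2 + 487*I*z^2 + 652*z - 326*I*z - 440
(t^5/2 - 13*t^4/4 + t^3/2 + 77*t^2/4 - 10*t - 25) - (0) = t^5/2 - 13*t^4/4 + t^3/2 + 77*t^2/4 - 10*t - 25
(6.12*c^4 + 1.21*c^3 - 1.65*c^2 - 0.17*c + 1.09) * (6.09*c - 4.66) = 37.2708*c^5 - 21.1503*c^4 - 15.6871*c^3 + 6.6537*c^2 + 7.4303*c - 5.0794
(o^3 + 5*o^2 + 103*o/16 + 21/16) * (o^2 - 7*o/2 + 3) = o^5 + 3*o^4/2 - 129*o^3/16 - 199*o^2/32 + 471*o/32 + 63/16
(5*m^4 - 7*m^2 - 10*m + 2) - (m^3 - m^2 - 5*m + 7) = 5*m^4 - m^3 - 6*m^2 - 5*m - 5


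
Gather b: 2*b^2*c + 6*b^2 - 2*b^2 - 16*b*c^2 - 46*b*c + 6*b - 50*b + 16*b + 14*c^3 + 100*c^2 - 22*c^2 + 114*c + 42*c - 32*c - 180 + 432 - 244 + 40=b^2*(2*c + 4) + b*(-16*c^2 - 46*c - 28) + 14*c^3 + 78*c^2 + 124*c + 48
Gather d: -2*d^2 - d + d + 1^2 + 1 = 2 - 2*d^2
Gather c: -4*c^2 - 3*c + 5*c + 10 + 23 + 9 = -4*c^2 + 2*c + 42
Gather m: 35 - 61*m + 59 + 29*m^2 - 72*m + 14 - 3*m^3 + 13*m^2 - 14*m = -3*m^3 + 42*m^2 - 147*m + 108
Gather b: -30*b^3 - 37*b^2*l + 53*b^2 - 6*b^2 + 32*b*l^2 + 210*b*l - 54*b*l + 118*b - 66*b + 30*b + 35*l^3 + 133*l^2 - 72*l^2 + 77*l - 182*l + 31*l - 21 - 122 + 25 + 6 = -30*b^3 + b^2*(47 - 37*l) + b*(32*l^2 + 156*l + 82) + 35*l^3 + 61*l^2 - 74*l - 112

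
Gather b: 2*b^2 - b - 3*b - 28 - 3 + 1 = 2*b^2 - 4*b - 30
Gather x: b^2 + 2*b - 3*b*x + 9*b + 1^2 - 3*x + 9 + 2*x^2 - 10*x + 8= b^2 + 11*b + 2*x^2 + x*(-3*b - 13) + 18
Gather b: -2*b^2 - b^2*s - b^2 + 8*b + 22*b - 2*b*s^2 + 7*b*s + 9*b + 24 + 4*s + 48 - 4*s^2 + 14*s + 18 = b^2*(-s - 3) + b*(-2*s^2 + 7*s + 39) - 4*s^2 + 18*s + 90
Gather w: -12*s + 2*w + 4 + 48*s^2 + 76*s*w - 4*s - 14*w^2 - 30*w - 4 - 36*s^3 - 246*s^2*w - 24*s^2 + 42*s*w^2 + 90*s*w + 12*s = -36*s^3 + 24*s^2 - 4*s + w^2*(42*s - 14) + w*(-246*s^2 + 166*s - 28)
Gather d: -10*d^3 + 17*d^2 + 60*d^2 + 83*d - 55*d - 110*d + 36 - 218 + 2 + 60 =-10*d^3 + 77*d^2 - 82*d - 120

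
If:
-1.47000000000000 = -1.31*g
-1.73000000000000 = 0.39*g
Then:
No Solution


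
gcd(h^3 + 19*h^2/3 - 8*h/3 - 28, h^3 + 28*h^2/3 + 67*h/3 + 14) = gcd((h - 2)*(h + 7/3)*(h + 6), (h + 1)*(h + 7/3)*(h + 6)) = h^2 + 25*h/3 + 14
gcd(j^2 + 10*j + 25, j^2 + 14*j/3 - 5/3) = j + 5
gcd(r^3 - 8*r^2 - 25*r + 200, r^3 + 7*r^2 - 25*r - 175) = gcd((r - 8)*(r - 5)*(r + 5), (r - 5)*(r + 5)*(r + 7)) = r^2 - 25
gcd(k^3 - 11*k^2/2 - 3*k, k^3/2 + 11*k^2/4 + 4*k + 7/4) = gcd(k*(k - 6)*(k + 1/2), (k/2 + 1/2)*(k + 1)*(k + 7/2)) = 1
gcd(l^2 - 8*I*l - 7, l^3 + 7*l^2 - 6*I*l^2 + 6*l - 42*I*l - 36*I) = 1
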